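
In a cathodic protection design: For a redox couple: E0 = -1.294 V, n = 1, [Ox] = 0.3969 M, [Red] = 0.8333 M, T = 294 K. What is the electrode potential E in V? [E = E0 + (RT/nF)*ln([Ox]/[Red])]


Apply the Nernst equation: E = E0 + (RT/nF)*ln([Ox]/[Red])
Step 1: RT/nF = 8.314*294/(1*96485) = 0.02533364 V
Step 2: [Ox]/[Red] = 0.3969/0.8333 = 0.476299
Step 3: ln(0.476299) = -0.741709
Step 4: correction = 0.02533364 * -0.741709 = -0.019 V
E = -1.294 + -0.019 = -1.313 V

-1.313 V


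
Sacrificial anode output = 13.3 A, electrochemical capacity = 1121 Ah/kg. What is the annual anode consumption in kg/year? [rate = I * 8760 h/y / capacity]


Annual consumption = current * hours per year / capacity
Rate = 13.3 * 8760 / 1121 = 103.9 kg/year

103.9 kg/year


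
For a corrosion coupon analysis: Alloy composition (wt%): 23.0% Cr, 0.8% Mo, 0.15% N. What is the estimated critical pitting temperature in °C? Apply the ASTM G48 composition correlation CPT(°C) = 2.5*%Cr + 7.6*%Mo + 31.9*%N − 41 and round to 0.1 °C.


Apply the ASTM G48 empirical CPT estimate: CPT(°C) = 2.5*%Cr + 7.6*%Mo + 31.9*%N − 41
2.5*23.0 = 57.5; 7.6*0.8 = 6.08; 31.9*0.15 = 4.785
CPT = 57.5 + 6.08 + 4.785 − 41 = 27.365 °C
Rounded to 0.1 °C: CPT ≈ 27.4 °C

27.4 °C


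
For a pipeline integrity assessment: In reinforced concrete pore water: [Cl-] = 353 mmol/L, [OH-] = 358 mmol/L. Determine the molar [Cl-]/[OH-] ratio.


Threshold parameter = [Cl-] / [OH-] (molar basis; both in mmol/L, so units cancel)
Ratio = 353 / 358 = 0.99

0.99


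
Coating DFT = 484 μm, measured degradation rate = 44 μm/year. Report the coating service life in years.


Service life = thickness / degradation rate
Life = 484 / 44 = 11.0 years

11.0 years


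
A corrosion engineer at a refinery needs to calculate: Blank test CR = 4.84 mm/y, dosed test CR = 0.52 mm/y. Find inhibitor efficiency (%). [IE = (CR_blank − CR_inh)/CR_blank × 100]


Apply the inhibitor-efficiency definition: IE = (CR_blank − CR_inh)/CR_blank × 100
IE = (4.84 − 0.52) / 4.84 × 100
IE = 4.32 / 4.84 × 100 = 89.3 %

89.3 %


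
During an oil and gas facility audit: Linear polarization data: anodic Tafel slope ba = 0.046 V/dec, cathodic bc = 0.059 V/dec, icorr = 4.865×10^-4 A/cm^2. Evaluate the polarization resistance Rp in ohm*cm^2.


Apply the Stern-Geary equation: Rp = ba*bc / (2.303*icorr*(ba+bc))
ba*bc = 0.046*0.059 = 0.002714
ba+bc = 0.105; 2.303*icorr*(ba+bc) = 2.303*4.865×10^-4*0.105 = 1.17643×10^-4
Rp = 0.002714 / 1.17643×10^-4 = 23.1 ohm*cm^2

23.1 ohm*cm^2


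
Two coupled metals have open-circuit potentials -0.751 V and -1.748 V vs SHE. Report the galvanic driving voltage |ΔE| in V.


Driving voltage is the absolute potential difference.
|ΔE| = |-0.751 − (-1.748)| = 0.997 V

0.997 V


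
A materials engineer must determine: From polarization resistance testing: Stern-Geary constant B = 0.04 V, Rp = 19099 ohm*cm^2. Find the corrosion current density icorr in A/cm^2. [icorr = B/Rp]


Apply the Stern-Geary relation: icorr = B / Rp
icorr = 0.04 / 19099 = 2.094×10^-6 A/cm^2

2.094×10^-6 A/cm^2


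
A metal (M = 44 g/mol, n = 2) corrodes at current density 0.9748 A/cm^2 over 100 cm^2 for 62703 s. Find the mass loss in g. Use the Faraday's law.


Apply Faraday's law: m = i*A*t*M / (n*F)
Total charge passed Q = i*A*t = 0.9748*100*62703 = 6112288.44 C
m = Q*M/(n*F) = 6112288.44*44/(2*96485) = 1393.6917 g

1393.6917 g


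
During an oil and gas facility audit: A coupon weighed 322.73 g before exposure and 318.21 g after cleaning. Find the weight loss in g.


Weight loss = initial − final
WL = 322.73 − 318.21 = 4.52 g

4.52 g


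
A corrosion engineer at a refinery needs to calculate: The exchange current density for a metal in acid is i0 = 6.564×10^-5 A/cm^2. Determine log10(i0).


i0 = 6.564×10^-5 A/cm^2
log10(i0) = -4.183

-4.183


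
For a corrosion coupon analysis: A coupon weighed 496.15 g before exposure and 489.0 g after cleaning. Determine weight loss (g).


Weight loss = initial − final
WL = 496.15 − 489.0 = 7.15 g

7.15 g


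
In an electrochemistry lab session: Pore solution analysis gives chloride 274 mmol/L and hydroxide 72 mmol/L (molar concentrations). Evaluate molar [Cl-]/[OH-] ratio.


Threshold parameter = [Cl-] / [OH-] (molar basis; both in mmol/L, so units cancel)
Ratio = 274 / 72 = 3.81

3.81


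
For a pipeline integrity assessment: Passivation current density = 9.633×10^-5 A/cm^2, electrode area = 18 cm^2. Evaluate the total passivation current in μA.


I = i_pass * A, then convert A → μA (×10^6)
I = 9.633×10^-5 * 18 * 10^6 = 1733.94 μA

1733.94 μA


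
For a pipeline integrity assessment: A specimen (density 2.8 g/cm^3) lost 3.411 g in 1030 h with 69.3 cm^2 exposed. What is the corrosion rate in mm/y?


Apply the mm/y weight-loss relation: CR = 87600 * W / (D * A * T)
Numerator: 87600 * 3.411 = 298803.6
Denominator: 2.8 * 69.3 * 1030 = 199861.2
CR = 298803.6 / 199861.2 = 1.495056 mm/y

1.495056 mm/y


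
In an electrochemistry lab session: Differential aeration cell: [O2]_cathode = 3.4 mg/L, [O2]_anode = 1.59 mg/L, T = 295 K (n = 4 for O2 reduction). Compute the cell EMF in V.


Apply the Nernst concentration-cell relation: E = (RT/nF)*ln(C_cathode/C_anode)
RT/nF = 8.314*295/(4*96485) = 0.00635495 V
ln(3.4/1.59) = 0.76004
E = 0.00635495 * 0.76004 = 0.00483 V

0.00483 V


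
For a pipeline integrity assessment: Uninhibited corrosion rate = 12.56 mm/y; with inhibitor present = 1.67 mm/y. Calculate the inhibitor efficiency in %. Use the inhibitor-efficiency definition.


Apply the inhibitor-efficiency definition: IE = (CR_blank − CR_inh)/CR_blank × 100
IE = (12.56 − 1.67) / 12.56 × 100
IE = 10.89 / 12.56 × 100 = 86.7 %

86.7 %


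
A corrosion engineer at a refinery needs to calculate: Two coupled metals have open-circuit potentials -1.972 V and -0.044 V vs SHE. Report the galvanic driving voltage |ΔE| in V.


Driving voltage is the absolute potential difference.
|ΔE| = |-1.972 − (-0.044)| = 1.928 V

1.928 V


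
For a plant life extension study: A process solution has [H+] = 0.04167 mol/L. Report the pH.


pH = −log10[H+]
pH = −log10(0.04167) = 1.38

1.38


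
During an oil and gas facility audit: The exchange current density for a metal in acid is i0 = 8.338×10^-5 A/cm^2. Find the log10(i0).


i0 = 8.338×10^-5 A/cm^2
log10(i0) = -4.079

-4.079


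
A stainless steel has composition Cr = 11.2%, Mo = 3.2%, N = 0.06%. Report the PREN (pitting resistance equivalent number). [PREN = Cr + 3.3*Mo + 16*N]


Apply the PREN formula: PREN = Cr + 3.3*Mo + 16*N
PREN = 11.2 + 3.3*3.2 + 16*0.06
PREN = 11.2 + 10.56 + 0.96 = 22.72

22.72


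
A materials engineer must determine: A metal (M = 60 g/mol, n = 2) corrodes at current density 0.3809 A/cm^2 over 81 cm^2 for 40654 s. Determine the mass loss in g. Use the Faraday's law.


Apply Faraday's law: m = i*A*t*M / (n*F)
Total charge passed Q = i*A*t = 0.3809*81*40654 = 1254293.7966 C
m = Q*M/(n*F) = 1254293.7966*60/(2*96485) = 389.99652 g

389.99652 g


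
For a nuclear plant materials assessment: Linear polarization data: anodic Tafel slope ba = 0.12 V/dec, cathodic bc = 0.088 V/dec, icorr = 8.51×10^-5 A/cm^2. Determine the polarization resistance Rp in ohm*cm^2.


Apply the Stern-Geary equation: Rp = ba*bc / (2.303*icorr*(ba+bc))
ba*bc = 0.12*0.088 = 0.01056
ba+bc = 0.208; 2.303*icorr*(ba+bc) = 2.303*8.51×10^-5*0.208 = 4.0764942×10^-5
Rp = 0.01056 / 4.0764942×10^-5 = 259.0 ohm*cm^2

259.0 ohm*cm^2


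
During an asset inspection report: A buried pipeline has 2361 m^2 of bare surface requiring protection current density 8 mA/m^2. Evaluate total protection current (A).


I = area * current density, then convert mA → A (÷1000)
I = 2361 * 8 / 1000 = 18.89 A

18.89 A


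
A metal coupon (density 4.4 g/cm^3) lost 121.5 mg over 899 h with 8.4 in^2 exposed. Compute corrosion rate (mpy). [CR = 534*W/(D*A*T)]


Apply the mpy weight-loss relation: CR = 534 * W / (D * A * T)
Numerator: 534 * 121.5 = 64881.0
Denominator: 4.4 * 8.4 * 899 = 33227.04
CR = 64881.0 / 33227.04 = 1.953 mpy

1.953 mpy


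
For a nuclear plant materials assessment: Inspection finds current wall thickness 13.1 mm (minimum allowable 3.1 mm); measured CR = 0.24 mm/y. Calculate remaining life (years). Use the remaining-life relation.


Apply the remaining-life relation: RL = (t_current − t_min) / CR
RL = (13.1 − 3.1) / 0.24 = 10.0 / 0.24 = 41.7 years

41.7 years


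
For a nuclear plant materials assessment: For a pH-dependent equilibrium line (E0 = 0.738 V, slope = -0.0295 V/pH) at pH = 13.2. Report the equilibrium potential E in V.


Apply the Pourbaix line equation: E = E0 + slope*pH
E = 0.738 + (-0.0295)*13.2 = 0.738 + (-0.3894) = 0.3486 V
Rounded to 4 decimal places: E = 0.3486 V

0.3486 V


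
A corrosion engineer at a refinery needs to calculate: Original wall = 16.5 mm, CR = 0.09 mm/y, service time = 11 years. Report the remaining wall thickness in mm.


Remaining wall = original − CR × time
t = 16.5 − 0.09*11 = 16.5 − 0.99 = 15.51 mm

15.51 mm


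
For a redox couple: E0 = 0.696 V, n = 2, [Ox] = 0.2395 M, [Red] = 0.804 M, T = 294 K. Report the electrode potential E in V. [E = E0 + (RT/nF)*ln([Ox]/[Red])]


Apply the Nernst equation: E = E0 + (RT/nF)*ln([Ox]/[Red])
Step 1: RT/nF = 8.314*294/(2*96485) = 0.01266682 V
Step 2: [Ox]/[Red] = 0.2395/0.804 = 0.297886
Step 3: ln(0.297886) = -1.211044
Step 4: correction = 0.01266682 * -1.211044 = -0.015 V
E = 0.696 + -0.015 = 0.681 V

0.681 V


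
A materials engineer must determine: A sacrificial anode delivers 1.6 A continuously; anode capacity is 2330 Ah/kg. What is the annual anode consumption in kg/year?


Annual consumption = current * hours per year / capacity
Rate = 1.6 * 8760 / 2330 = 6.0 kg/year

6.0 kg/year


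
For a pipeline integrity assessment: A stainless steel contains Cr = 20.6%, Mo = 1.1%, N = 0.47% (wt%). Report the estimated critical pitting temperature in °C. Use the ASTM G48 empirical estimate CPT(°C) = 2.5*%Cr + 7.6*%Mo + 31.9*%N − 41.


Apply the ASTM G48 empirical CPT estimate: CPT(°C) = 2.5*%Cr + 7.6*%Mo + 31.9*%N − 41
2.5*20.6 = 51.5; 7.6*1.1 = 8.36; 31.9*0.47 = 14.993
CPT = 51.5 + 8.36 + 14.993 − 41 = 33.853 °C
Rounded to 0.1 °C: CPT ≈ 33.9 °C

33.9 °C


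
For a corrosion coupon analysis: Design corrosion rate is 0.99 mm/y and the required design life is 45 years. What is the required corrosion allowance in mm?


Corrosion allowance = CR × design life
CA = 0.99 * 45 = 44.55 mm

44.55 mm


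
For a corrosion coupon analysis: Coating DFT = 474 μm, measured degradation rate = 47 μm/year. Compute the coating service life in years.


Service life = thickness / degradation rate
Life = 474 / 47 = 10.1 years

10.1 years


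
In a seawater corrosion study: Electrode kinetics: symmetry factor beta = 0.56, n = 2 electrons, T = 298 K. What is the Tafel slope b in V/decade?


Apply the Tafel slope relation: b = 2.303*R*T/(beta*n*F)
Numerator: 2.303 * 8.314 * 298 = 5705.85
Denominator: 0.56 * 2 * 96485 = 108063.2
b = 5705.85 / 108063.2 = 0.0528 V/decade

0.0528 V/decade


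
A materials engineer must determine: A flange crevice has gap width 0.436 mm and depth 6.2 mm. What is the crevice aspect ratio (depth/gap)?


Aspect ratio = depth / gap
Ratio = 6.2 / 0.436 = 14.2

14.2


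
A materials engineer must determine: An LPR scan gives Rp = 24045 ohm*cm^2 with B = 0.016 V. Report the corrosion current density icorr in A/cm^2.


Apply the Stern-Geary relation: icorr = B / Rp
icorr = 0.016 / 24045 = 6.654×10^-7 A/cm^2

6.654×10^-7 A/cm^2


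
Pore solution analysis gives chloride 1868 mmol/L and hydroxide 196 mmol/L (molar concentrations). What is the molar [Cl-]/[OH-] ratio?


Threshold parameter = [Cl-] / [OH-] (molar basis; both in mmol/L, so units cancel)
Ratio = 1868 / 196 = 9.53

9.53


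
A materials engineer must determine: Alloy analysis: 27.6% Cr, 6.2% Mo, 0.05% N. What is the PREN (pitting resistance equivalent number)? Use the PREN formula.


Apply the PREN formula: PREN = Cr + 3.3*Mo + 16*N
PREN = 27.6 + 3.3*6.2 + 16*0.05
PREN = 27.6 + 20.46 + 0.8 = 48.86

48.86


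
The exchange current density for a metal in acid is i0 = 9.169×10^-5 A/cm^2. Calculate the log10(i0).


i0 = 9.169×10^-5 A/cm^2
log10(i0) = -4.038

-4.038


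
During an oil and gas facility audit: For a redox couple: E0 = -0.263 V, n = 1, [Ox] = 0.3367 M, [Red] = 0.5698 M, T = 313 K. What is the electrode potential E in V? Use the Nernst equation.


Apply the Nernst equation: E = E0 + (RT/nF)*ln([Ox]/[Red])
Step 1: RT/nF = 8.314*313/(1*96485) = 0.02697085 V
Step 2: [Ox]/[Red] = 0.3367/0.5698 = 0.590909
Step 3: ln(0.590909) = -0.526093
Step 4: correction = 0.02697085 * -0.526093 = -0.0142 V
E = -0.263 + -0.0142 = -0.2772 V

-0.2772 V


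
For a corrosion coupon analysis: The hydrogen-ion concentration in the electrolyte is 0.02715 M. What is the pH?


pH = −log10[H+]
pH = −log10(0.02715) = 1.57

1.57


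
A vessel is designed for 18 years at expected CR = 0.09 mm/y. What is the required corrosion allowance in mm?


Corrosion allowance = CR × design life
CA = 0.09 * 18 = 1.62 mm

1.62 mm


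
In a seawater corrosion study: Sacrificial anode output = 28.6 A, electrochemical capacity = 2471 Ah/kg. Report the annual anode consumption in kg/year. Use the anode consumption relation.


Annual consumption = current * hours per year / capacity
Rate = 28.6 * 8760 / 2471 = 101.4 kg/year

101.4 kg/year


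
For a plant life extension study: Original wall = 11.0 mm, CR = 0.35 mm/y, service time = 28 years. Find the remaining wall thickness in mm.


Remaining wall = original − CR × time
t = 11.0 − 0.35*28 = 11.0 − 9.8 = 1.2 mm

1.2 mm


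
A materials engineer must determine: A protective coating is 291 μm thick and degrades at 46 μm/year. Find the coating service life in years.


Service life = thickness / degradation rate
Life = 291 / 46 = 6.3 years

6.3 years


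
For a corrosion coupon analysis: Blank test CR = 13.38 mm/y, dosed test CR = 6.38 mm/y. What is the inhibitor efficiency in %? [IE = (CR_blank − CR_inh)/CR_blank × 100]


Apply the inhibitor-efficiency definition: IE = (CR_blank − CR_inh)/CR_blank × 100
IE = (13.38 − 6.38) / 13.38 × 100
IE = 7.0 / 13.38 × 100 = 52.3 %

52.3 %


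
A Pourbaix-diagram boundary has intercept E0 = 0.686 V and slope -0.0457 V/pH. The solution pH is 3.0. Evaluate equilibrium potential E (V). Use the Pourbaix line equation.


Apply the Pourbaix line equation: E = E0 + slope*pH
E = 0.686 + (-0.0457)*3.0 = 0.686 + (-0.1371) = 0.5489 V
Rounded to 4 decimal places: E = 0.5489 V

0.5489 V


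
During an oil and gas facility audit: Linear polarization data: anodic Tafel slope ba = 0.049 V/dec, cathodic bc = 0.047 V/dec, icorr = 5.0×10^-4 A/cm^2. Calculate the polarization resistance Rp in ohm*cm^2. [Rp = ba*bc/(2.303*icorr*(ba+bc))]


Apply the Stern-Geary equation: Rp = ba*bc / (2.303*icorr*(ba+bc))
ba*bc = 0.049*0.047 = 0.002303
ba+bc = 0.096; 2.303*icorr*(ba+bc) = 2.303*5.0×10^-4*0.096 = 1.10544×10^-4
Rp = 0.002303 / 1.10544×10^-4 = 20.83 ohm*cm^2

20.83 ohm*cm^2


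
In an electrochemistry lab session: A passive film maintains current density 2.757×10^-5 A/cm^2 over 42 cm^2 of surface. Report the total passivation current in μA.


I = i_pass * A, then convert A → μA (×10^6)
I = 2.757×10^-5 * 42 * 10^6 = 1157.94 μA

1157.94 μA


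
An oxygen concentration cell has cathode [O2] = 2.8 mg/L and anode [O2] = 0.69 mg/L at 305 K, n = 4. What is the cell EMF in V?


Apply the Nernst concentration-cell relation: E = (RT/nF)*ln(C_cathode/C_anode)
RT/nF = 8.314*305/(4*96485) = 0.00657037 V
ln(2.8/0.69) = 1.40068
E = 0.00657037 * 1.40068 = 0.0092 V

0.0092 V


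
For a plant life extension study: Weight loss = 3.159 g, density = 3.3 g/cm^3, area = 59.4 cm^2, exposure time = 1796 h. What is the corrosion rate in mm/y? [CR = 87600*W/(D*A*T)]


Apply the mm/y weight-loss relation: CR = 87600 * W / (D * A * T)
Numerator: 87600 * 3.159 = 276728.4
Denominator: 3.3 * 59.4 * 1796 = 352051.92
CR = 276728.4 / 352051.92 = 0.786044 mm/y

0.786044 mm/y


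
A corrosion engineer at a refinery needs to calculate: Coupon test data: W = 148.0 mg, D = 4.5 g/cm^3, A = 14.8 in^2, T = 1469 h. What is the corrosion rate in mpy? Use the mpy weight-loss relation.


Apply the mpy weight-loss relation: CR = 534 * W / (D * A * T)
Numerator: 534 * 148.0 = 79032.0
Denominator: 4.5 * 14.8 * 1469 = 97835.4
CR = 79032.0 / 97835.4 = 0.808 mpy

0.808 mpy


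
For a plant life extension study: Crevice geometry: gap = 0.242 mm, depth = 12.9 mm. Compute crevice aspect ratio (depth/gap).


Aspect ratio = depth / gap
Ratio = 12.9 / 0.242 = 53.3

53.3


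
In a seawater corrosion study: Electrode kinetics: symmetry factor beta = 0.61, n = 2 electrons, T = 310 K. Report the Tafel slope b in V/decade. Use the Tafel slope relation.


Apply the Tafel slope relation: b = 2.303*R*T/(beta*n*F)
Numerator: 2.303 * 8.314 * 310 = 5935.61
Denominator: 0.61 * 2 * 96485 = 117711.7
b = 5935.61 / 117711.7 = 0.05 V/decade

0.05 V/decade


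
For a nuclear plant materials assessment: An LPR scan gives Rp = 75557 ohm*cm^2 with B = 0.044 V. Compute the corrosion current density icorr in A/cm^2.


Apply the Stern-Geary relation: icorr = B / Rp
icorr = 0.044 / 75557 = 5.823×10^-7 A/cm^2

5.823×10^-7 A/cm^2


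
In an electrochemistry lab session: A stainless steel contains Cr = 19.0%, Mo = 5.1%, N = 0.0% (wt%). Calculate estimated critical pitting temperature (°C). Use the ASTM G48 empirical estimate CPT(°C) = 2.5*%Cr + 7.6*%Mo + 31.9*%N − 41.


Apply the ASTM G48 empirical CPT estimate: CPT(°C) = 2.5*%Cr + 7.6*%Mo + 31.9*%N − 41
2.5*19.0 = 47.5; 7.6*5.1 = 38.76; 31.9*0.0 = 0
CPT = 47.5 + 38.76 + 0 − 41 = 45.26 °C
Rounded to 0.1 °C: CPT ≈ 45.3 °C

45.3 °C


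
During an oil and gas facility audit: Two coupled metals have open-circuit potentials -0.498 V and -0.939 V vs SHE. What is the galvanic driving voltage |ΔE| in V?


Driving voltage is the absolute potential difference.
|ΔE| = |-0.498 − (-0.939)| = 0.441 V

0.441 V


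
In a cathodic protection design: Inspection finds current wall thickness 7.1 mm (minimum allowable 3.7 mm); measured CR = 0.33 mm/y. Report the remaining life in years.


Apply the remaining-life relation: RL = (t_current − t_min) / CR
RL = (7.1 − 3.7) / 0.33 = 3.4 / 0.33 = 10.3 years

10.3 years


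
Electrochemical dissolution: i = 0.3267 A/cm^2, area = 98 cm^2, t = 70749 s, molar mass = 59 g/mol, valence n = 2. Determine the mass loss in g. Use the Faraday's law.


Apply Faraday's law: m = i*A*t*M / (n*F)
Total charge passed Q = i*A*t = 0.3267*98*70749 = 2265142.4334 C
m = Q*M/(n*F) = 2265142.4334*59/(2*96485) = 692.561 g

692.561 g


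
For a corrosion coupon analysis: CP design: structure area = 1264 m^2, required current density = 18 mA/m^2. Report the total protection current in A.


I = area * current density, then convert mA → A (÷1000)
I = 1264 * 18 / 1000 = 22.75 A

22.75 A


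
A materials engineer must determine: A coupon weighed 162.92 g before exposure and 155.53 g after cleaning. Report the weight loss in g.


Weight loss = initial − final
WL = 162.92 − 155.53 = 7.39 g

7.39 g


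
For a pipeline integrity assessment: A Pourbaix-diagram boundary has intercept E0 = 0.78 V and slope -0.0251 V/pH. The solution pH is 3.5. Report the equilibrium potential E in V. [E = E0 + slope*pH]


Apply the Pourbaix line equation: E = E0 + slope*pH
E = 0.78 + (-0.0251)*3.5 = 0.78 + (-0.08785) = 0.69215 V
Rounded to 4 decimal places: E = 0.6922 V

0.6922 V


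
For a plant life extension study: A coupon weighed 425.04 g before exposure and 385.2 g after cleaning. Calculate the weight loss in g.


Weight loss = initial − final
WL = 425.04 − 385.2 = 39.84 g

39.84 g


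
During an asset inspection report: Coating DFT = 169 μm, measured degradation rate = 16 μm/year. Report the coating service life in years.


Service life = thickness / degradation rate
Life = 169 / 16 = 10.6 years

10.6 years


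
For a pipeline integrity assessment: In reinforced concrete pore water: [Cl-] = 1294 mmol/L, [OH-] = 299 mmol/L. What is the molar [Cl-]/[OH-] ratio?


Threshold parameter = [Cl-] / [OH-] (molar basis; both in mmol/L, so units cancel)
Ratio = 1294 / 299 = 4.33

4.33


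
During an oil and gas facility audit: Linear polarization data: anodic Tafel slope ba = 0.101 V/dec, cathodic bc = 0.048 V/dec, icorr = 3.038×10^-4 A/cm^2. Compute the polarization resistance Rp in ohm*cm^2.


Apply the Stern-Geary equation: Rp = ba*bc / (2.303*icorr*(ba+bc))
ba*bc = 0.101*0.048 = 0.004848
ba+bc = 0.149; 2.303*icorr*(ba+bc) = 2.303*3.038×10^-4*0.149 = 1.0424806×10^-4
Rp = 0.004848 / 1.0424806×10^-4 = 46.5 ohm*cm^2

46.5 ohm*cm^2


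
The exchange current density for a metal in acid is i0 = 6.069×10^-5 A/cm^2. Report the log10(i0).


i0 = 6.069×10^-5 A/cm^2
log10(i0) = -4.217

-4.217


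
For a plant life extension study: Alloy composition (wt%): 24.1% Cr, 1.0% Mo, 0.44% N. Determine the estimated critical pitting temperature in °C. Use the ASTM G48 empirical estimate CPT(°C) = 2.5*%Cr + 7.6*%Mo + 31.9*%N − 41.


Apply the ASTM G48 empirical CPT estimate: CPT(°C) = 2.5*%Cr + 7.6*%Mo + 31.9*%N − 41
2.5*24.1 = 60.25; 7.6*1.0 = 7.6; 31.9*0.44 = 14.036
CPT = 60.25 + 7.6 + 14.036 − 41 = 40.886 °C
Rounded to 0.1 °C: CPT ≈ 40.9 °C

40.9 °C


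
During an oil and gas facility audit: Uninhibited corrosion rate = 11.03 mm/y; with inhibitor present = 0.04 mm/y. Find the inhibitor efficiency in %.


Apply the inhibitor-efficiency definition: IE = (CR_blank − CR_inh)/CR_blank × 100
IE = (11.03 − 0.04) / 11.03 × 100
IE = 10.99 / 11.03 × 100 = 99.6 %

99.6 %


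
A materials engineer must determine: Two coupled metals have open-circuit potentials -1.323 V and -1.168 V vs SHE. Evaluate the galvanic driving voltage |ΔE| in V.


Driving voltage is the absolute potential difference.
|ΔE| = |-1.323 − (-1.168)| = 0.155 V

0.155 V


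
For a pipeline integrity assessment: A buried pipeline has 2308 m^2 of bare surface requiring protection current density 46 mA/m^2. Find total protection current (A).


I = area * current density, then convert mA → A (÷1000)
I = 2308 * 46 / 1000 = 106.17 A

106.17 A


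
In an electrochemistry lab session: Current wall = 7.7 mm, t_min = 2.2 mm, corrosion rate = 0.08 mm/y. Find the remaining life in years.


Apply the remaining-life relation: RL = (t_current − t_min) / CR
RL = (7.7 − 2.2) / 0.08 = 5.5 / 0.08 = 68.8 years

68.8 years


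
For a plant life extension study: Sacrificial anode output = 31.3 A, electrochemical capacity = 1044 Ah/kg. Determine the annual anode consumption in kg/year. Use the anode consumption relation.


Annual consumption = current * hours per year / capacity
Rate = 31.3 * 8760 / 1044 = 262.6 kg/year

262.6 kg/year


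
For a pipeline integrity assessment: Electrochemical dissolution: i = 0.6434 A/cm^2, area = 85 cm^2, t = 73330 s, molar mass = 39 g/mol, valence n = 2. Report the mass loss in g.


Apply Faraday's law: m = i*A*t*M / (n*F)
Total charge passed Q = i*A*t = 0.6434*85*73330 = 4010344.37 C
m = Q*M/(n*F) = 4010344.37*39/(2*96485) = 810.506 g

810.506 g


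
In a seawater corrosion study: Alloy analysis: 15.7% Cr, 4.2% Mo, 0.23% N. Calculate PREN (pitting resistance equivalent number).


Apply the PREN formula: PREN = Cr + 3.3*Mo + 16*N
PREN = 15.7 + 3.3*4.2 + 16*0.23
PREN = 15.7 + 13.86 + 3.68 = 33.24

33.24


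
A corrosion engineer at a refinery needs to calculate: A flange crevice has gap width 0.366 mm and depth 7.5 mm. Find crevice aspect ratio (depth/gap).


Aspect ratio = depth / gap
Ratio = 7.5 / 0.366 = 20.5

20.5


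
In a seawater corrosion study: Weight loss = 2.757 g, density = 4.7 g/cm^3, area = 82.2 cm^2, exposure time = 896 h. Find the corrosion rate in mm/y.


Apply the mm/y weight-loss relation: CR = 87600 * W / (D * A * T)
Numerator: 87600 * 2.757 = 241513.2
Denominator: 4.7 * 82.2 * 896 = 346160.64
CR = 241513.2 / 346160.64 = 0.69769 mm/y

0.69769 mm/y


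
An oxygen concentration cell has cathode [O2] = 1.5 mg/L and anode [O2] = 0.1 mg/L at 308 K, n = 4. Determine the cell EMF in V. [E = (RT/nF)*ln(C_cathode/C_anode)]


Apply the Nernst concentration-cell relation: E = (RT/nF)*ln(C_cathode/C_anode)
RT/nF = 8.314*308/(4*96485) = 0.006635 V
ln(1.5/0.1) = 2.70805
E = 0.006635 * 2.70805 = 0.01797 V

0.01797 V


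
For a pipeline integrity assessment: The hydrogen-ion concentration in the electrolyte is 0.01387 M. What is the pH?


pH = −log10[H+]
pH = −log10(0.01387) = 1.86

1.86


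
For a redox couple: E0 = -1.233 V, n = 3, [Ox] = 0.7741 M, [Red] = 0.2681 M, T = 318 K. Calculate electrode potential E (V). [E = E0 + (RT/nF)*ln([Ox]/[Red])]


Apply the Nernst equation: E = E0 + (RT/nF)*ln([Ox]/[Red])
Step 1: RT/nF = 8.314*318/(3*96485) = 0.0091339 V
Step 2: [Ox]/[Red] = 0.7741/0.2681 = 2.887355
Step 3: ln(2.887355) = 1.060341
Step 4: correction = 0.0091339 * 1.060341 = 0.0097 V
E = -1.233 + 0.0097 = -1.2233 V

-1.2233 V


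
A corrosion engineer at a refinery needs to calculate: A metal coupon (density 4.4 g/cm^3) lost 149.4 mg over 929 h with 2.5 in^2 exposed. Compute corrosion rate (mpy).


Apply the mpy weight-loss relation: CR = 534 * W / (D * A * T)
Numerator: 534 * 149.4 = 79779.6
Denominator: 4.4 * 2.5 * 929 = 10219.0
CR = 79779.6 / 10219.0 = 7.807 mpy

7.807 mpy


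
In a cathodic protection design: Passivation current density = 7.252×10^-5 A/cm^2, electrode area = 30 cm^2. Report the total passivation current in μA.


I = i_pass * A, then convert A → μA (×10^6)
I = 7.252×10^-5 * 30 * 10^6 = 2175.6 μA

2175.6 μA


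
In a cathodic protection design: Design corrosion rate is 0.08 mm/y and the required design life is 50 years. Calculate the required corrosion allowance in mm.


Corrosion allowance = CR × design life
CA = 0.08 * 50 = 4.0 mm

4.0 mm


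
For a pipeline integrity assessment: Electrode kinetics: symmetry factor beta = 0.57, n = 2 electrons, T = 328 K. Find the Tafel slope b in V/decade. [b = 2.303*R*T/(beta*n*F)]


Apply the Tafel slope relation: b = 2.303*R*T/(beta*n*F)
Numerator: 2.303 * 8.314 * 328 = 6280.26
Denominator: 0.57 * 2 * 96485 = 109992.9
b = 6280.26 / 109992.9 = 0.0571 V/decade

0.0571 V/decade


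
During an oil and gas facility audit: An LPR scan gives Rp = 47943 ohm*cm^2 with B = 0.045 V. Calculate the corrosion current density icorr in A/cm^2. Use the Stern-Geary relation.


Apply the Stern-Geary relation: icorr = B / Rp
icorr = 0.045 / 47943 = 9.386×10^-7 A/cm^2

9.386×10^-7 A/cm^2


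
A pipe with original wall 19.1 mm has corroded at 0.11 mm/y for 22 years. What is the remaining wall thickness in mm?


Remaining wall = original − CR × time
t = 19.1 − 0.11*22 = 19.1 − 2.42 = 16.68 mm

16.68 mm


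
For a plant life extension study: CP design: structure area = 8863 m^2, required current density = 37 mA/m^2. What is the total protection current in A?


I = area * current density, then convert mA → A (÷1000)
I = 8863 * 37 / 1000 = 327.93 A

327.93 A


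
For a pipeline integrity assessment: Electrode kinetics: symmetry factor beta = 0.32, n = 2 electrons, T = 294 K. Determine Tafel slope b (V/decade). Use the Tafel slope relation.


Apply the Tafel slope relation: b = 2.303*R*T/(beta*n*F)
Numerator: 2.303 * 8.314 * 294 = 5629.26
Denominator: 0.32 * 2 * 96485 = 61750.4
b = 5629.26 / 61750.4 = 0.0912 V/decade

0.0912 V/decade


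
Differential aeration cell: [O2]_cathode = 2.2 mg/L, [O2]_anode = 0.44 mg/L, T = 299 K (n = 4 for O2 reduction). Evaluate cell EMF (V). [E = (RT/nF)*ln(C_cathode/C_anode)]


Apply the Nernst concentration-cell relation: E = (RT/nF)*ln(C_cathode/C_anode)
RT/nF = 8.314*299/(4*96485) = 0.00644112 V
ln(2.2/0.44) = 1.60944
E = 0.00644112 * 1.60944 = 0.01037 V

0.01037 V


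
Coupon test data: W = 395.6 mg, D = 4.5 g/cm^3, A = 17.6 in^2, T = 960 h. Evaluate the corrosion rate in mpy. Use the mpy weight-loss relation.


Apply the mpy weight-loss relation: CR = 534 * W / (D * A * T)
Numerator: 534 * 395.6 = 211250.4
Denominator: 4.5 * 17.6 * 960 = 76032.0
CR = 211250.4 / 76032.0 = 2.77844 mpy

2.77844 mpy


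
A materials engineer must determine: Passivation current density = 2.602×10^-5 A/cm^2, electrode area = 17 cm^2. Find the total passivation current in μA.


I = i_pass * A, then convert A → μA (×10^6)
I = 2.602×10^-5 * 17 * 10^6 = 442.34 μA

442.34 μA


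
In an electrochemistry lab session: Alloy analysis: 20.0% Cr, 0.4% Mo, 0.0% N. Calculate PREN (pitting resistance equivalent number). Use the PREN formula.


Apply the PREN formula: PREN = Cr + 3.3*Mo + 16*N
PREN = 20.0 + 3.3*0.4 + 16*0.0
PREN = 20.0 + 1.32 + 0.0 = 21.32

21.32


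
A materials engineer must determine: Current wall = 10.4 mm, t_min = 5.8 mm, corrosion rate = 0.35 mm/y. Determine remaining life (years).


Apply the remaining-life relation: RL = (t_current − t_min) / CR
RL = (10.4 − 5.8) / 0.35 = 4.6 / 0.35 = 13.1 years

13.1 years


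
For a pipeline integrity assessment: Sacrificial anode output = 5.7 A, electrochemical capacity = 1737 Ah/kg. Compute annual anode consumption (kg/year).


Annual consumption = current * hours per year / capacity
Rate = 5.7 * 8760 / 1737 = 28.7 kg/year

28.7 kg/year


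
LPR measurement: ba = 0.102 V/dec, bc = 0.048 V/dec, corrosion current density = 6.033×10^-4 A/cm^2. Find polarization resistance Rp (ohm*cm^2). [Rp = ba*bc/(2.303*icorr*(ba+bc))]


Apply the Stern-Geary equation: Rp = ba*bc / (2.303*icorr*(ba+bc))
ba*bc = 0.102*0.048 = 0.004896
ba+bc = 0.15; 2.303*icorr*(ba+bc) = 2.303*6.033×10^-4*0.15 = 2.0840998×10^-4
Rp = 0.004896 / 2.0840998×10^-4 = 23.49 ohm*cm^2

23.49 ohm*cm^2


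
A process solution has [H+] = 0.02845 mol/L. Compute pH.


pH = −log10[H+]
pH = −log10(0.02845) = 1.55

1.55


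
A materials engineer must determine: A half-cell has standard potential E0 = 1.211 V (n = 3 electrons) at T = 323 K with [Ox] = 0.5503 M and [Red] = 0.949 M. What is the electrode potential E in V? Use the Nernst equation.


Apply the Nernst equation: E = E0 + (RT/nF)*ln([Ox]/[Red])
Step 1: RT/nF = 8.314*323/(3*96485) = 0.00927751 V
Step 2: [Ox]/[Red] = 0.5503/0.949 = 0.579874
Step 3: ln(0.579874) = -0.544944
Step 4: correction = 0.00927751 * -0.544944 = -0.005 V
E = 1.211 + -0.005 = 1.206 V

1.206 V


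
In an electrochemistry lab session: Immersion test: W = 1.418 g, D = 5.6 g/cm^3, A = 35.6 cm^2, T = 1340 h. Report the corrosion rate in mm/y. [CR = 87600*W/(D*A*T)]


Apply the mm/y weight-loss relation: CR = 87600 * W / (D * A * T)
Numerator: 87600 * 1.418 = 124216.8
Denominator: 5.6 * 35.6 * 1340 = 267142.4
CR = 124216.8 / 267142.4 = 0.465 mm/y

0.465 mm/y


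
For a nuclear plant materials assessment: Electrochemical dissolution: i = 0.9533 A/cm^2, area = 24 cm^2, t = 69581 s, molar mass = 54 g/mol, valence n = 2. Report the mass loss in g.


Apply Faraday's law: m = i*A*t*M / (n*F)
Total charge passed Q = i*A*t = 0.9533*24*69581 = 1591957.6152 C
m = Q*M/(n*F) = 1591957.6152*54/(2*96485) = 445.48744 g

445.48744 g


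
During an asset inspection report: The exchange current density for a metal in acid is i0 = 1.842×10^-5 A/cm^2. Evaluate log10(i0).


i0 = 1.842×10^-5 A/cm^2
log10(i0) = -4.735

-4.735


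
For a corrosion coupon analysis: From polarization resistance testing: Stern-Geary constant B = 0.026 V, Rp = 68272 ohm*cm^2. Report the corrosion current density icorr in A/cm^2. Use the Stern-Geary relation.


Apply the Stern-Geary relation: icorr = B / Rp
icorr = 0.026 / 68272 = 3.808×10^-7 A/cm^2

3.808×10^-7 A/cm^2


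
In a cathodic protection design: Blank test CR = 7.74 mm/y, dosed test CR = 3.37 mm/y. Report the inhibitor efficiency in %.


Apply the inhibitor-efficiency definition: IE = (CR_blank − CR_inh)/CR_blank × 100
IE = (7.74 − 3.37) / 7.74 × 100
IE = 4.37 / 7.74 × 100 = 56.5 %

56.5 %


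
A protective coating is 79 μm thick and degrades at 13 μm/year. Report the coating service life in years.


Service life = thickness / degradation rate
Life = 79 / 13 = 6.1 years

6.1 years


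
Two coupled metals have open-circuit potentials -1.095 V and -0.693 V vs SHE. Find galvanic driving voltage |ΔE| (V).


Driving voltage is the absolute potential difference.
|ΔE| = |-1.095 − (-0.693)| = 0.402 V

0.402 V


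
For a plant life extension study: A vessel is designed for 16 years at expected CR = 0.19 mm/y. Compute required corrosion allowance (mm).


Corrosion allowance = CR × design life
CA = 0.19 * 16 = 3.04 mm

3.04 mm


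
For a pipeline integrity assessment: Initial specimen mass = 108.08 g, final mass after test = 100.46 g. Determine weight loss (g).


Weight loss = initial − final
WL = 108.08 − 100.46 = 7.62 g

7.62 g


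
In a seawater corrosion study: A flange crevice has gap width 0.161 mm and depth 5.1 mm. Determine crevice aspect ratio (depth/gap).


Aspect ratio = depth / gap
Ratio = 5.1 / 0.161 = 31.7

31.7


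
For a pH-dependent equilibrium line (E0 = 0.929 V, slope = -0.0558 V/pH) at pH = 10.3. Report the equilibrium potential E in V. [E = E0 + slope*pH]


Apply the Pourbaix line equation: E = E0 + slope*pH
E = 0.929 + (-0.0558)*10.3 = 0.929 + (-0.57474) = 0.35426 V
Rounded to 4 decimal places: E = 0.3543 V

0.3543 V


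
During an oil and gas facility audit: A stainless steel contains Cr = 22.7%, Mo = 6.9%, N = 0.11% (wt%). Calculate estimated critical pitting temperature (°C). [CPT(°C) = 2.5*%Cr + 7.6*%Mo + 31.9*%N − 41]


Apply the ASTM G48 empirical CPT estimate: CPT(°C) = 2.5*%Cr + 7.6*%Mo + 31.9*%N − 41
2.5*22.7 = 56.75; 7.6*6.9 = 52.44; 31.9*0.11 = 3.509
CPT = 56.75 + 52.44 + 3.509 − 41 = 71.699 °C
Rounded to 0.1 °C: CPT ≈ 71.7 °C

71.7 °C


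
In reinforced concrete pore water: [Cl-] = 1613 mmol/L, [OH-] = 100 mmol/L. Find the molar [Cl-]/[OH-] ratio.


Threshold parameter = [Cl-] / [OH-] (molar basis; both in mmol/L, so units cancel)
Ratio = 1613 / 100 = 16.13

16.13


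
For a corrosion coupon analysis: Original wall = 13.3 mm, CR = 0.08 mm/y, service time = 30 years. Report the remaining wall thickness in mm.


Remaining wall = original − CR × time
t = 13.3 − 0.08*30 = 13.3 − 2.4 = 10.9 mm

10.9 mm


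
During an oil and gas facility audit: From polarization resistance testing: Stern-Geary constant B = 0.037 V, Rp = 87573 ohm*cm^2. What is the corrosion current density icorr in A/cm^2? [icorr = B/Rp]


Apply the Stern-Geary relation: icorr = B / Rp
icorr = 0.037 / 87573 = 4.225×10^-7 A/cm^2

4.225×10^-7 A/cm^2


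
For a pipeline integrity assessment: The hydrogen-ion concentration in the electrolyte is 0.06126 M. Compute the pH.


pH = −log10[H+]
pH = −log10(0.06126) = 1.21

1.21


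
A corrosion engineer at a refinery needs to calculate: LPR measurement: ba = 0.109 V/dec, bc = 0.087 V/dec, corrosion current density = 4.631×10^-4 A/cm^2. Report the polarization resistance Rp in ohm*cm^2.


Apply the Stern-Geary equation: Rp = ba*bc / (2.303*icorr*(ba+bc))
ba*bc = 0.109*0.087 = 0.009483
ba+bc = 0.196; 2.303*icorr*(ba+bc) = 2.303*4.631×10^-4*0.196 = 2.0903778×10^-4
Rp = 0.009483 / 2.0903778×10^-4 = 45.4 ohm*cm^2

45.4 ohm*cm^2


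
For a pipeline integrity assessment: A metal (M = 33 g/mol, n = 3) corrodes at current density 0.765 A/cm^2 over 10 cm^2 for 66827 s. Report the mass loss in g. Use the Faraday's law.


Apply Faraday's law: m = i*A*t*M / (n*F)
Total charge passed Q = i*A*t = 0.765*10*66827 = 511226.55 C
m = Q*M/(n*F) = 511226.55*33/(3*96485) = 58.28359 g

58.28359 g


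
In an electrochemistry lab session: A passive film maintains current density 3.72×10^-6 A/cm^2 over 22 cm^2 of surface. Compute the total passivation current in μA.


I = i_pass * A, then convert A → μA (×10^6)
I = 3.72×10^-6 * 22 * 10^6 = 81.84 μA

81.84 μA


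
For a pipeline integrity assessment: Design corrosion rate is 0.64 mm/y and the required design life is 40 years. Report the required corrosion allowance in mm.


Corrosion allowance = CR × design life
CA = 0.64 * 40 = 25.6 mm

25.6 mm


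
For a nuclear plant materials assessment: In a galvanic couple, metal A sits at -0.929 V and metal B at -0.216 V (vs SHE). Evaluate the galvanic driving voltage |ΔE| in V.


Driving voltage is the absolute potential difference.
|ΔE| = |-0.929 − (-0.216)| = 0.713 V

0.713 V


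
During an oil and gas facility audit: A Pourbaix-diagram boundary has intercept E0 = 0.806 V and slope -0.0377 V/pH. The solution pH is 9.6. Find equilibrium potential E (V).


Apply the Pourbaix line equation: E = E0 + slope*pH
E = 0.806 + (-0.0377)*9.6 = 0.806 + (-0.36192) = 0.44408 V
Rounded to 4 decimal places: E = 0.4441 V

0.4441 V


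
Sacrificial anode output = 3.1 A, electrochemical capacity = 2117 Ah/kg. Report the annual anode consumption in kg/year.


Annual consumption = current * hours per year / capacity
Rate = 3.1 * 8760 / 2117 = 12.8 kg/year

12.8 kg/year


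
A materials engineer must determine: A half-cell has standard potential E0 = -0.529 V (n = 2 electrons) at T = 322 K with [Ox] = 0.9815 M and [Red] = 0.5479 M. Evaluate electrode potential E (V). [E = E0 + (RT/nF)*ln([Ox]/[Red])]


Apply the Nernst equation: E = E0 + (RT/nF)*ln([Ox]/[Red])
Step 1: RT/nF = 8.314*322/(2*96485) = 0.01387318 V
Step 2: [Ox]/[Red] = 0.9815/0.5479 = 1.791385
Step 3: ln(1.791385) = 0.582989
Step 4: correction = 0.01387318 * 0.582989 = 0.0081 V
E = -0.529 + 0.0081 = -0.5209 V

-0.5209 V


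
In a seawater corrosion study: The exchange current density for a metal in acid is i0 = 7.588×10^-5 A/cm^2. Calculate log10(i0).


i0 = 7.588×10^-5 A/cm^2
log10(i0) = -4.12

-4.12


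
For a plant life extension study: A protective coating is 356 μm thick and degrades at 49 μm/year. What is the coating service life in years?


Service life = thickness / degradation rate
Life = 356 / 49 = 7.3 years

7.3 years


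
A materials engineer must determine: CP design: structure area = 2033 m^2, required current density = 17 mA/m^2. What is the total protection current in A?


I = area * current density, then convert mA → A (÷1000)
I = 2033 * 17 / 1000 = 34.56 A

34.56 A


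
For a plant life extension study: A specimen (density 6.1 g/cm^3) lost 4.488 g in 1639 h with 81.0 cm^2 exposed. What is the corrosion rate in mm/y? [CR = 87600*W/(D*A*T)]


Apply the mm/y weight-loss relation: CR = 87600 * W / (D * A * T)
Numerator: 87600 * 4.488 = 393148.8
Denominator: 6.1 * 81.0 * 1639 = 809829.9
CR = 393148.8 / 809829.9 = 0.48547 mm/y

0.48547 mm/y


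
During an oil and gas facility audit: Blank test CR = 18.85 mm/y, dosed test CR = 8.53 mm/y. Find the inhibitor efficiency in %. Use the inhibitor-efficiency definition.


Apply the inhibitor-efficiency definition: IE = (CR_blank − CR_inh)/CR_blank × 100
IE = (18.85 − 8.53) / 18.85 × 100
IE = 10.32 / 18.85 × 100 = 54.7 %

54.7 %


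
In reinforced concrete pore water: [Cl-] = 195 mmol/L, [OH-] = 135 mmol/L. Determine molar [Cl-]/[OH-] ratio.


Threshold parameter = [Cl-] / [OH-] (molar basis; both in mmol/L, so units cancel)
Ratio = 195 / 135 = 1.44

1.44


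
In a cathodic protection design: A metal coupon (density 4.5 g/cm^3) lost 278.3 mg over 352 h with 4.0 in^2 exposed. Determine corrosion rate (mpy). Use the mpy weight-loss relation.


Apply the mpy weight-loss relation: CR = 534 * W / (D * A * T)
Numerator: 534 * 278.3 = 148612.2
Denominator: 4.5 * 4.0 * 352 = 6336.0
CR = 148612.2 / 6336.0 = 23.45521 mpy

23.45521 mpy
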